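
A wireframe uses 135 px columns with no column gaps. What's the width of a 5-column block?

5-column span = 5·135 = 675 px.

675 px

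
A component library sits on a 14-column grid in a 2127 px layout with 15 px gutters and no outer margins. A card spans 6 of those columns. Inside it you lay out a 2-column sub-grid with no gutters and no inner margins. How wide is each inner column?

2127 − 13·15 = 1932; ÷14 gives c = 138 px.
6-column span = 6·138 + 5·15 = 903 px.
2d = 903 → d = 451.5 px.

451.5 px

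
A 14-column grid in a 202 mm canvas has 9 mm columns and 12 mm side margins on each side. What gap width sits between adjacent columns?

4 mm

Take off 24 mm of margins, leaving 178 mm.
Columns use 126 mm, leaving 52 mm across 13 gaps = 4 mm each.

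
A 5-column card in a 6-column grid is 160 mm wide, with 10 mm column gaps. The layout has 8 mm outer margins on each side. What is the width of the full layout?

210 mm

Subtracting 4 column gaps of 10 leaves 120 for 5 columns, so c = 24 mm.
Adding margins, columns and gutters: 16 + 144 + 50 = 210 mm.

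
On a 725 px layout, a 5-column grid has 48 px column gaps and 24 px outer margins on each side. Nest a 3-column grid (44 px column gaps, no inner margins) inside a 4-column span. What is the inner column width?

148 px

Inside the margins: 725 − 48 = 677 px.
5 columns + 4 column gaps: 5c + 4·48 = 677.
5c = 677 − 192 = 485, so c = 97 px.
4 columns plus 3 column gaps: 388 + 144 = 532 px.
3d + 2·44 = 532 → 3d = 444 → d = 148 px.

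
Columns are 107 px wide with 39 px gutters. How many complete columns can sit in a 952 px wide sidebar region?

6 columns

Each extra column adds 107 + 39 = 146 px.
(952 + 39) / 146 = 6.79, so 6 columns fit.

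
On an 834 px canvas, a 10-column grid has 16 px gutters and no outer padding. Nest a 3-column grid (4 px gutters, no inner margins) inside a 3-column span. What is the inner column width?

834 − 9·16 = 690; ÷10 gives c = 69 px.
3 columns plus 2 gutters: 207 + 32 = 239 px.
Subtracting 2 gutters of 4 leaves 231 for 3 columns, so d = 77 px.

77 px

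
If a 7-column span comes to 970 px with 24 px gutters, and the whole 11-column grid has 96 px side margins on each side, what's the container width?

7c + 6·24 = 970 → 7c = 826 → c = 118 px.
Container = 2·96 + 11·118 + 10·24 = 192 + 1298 + 240 = 1730 px.

1730 px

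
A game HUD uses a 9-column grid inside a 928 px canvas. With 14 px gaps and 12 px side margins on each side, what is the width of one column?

88 px

Inside the margins: 928 − 24 = 904 px.
904 − 8·14 = 792; ÷9 gives c = 88 px.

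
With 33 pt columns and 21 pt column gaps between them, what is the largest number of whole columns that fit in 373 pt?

k columns need k·33 + (k−1)·21 = k·54 − 21.
k·54 − 21 ≤ 373 → k ≤ 394 / 54 ≈ 7.30, so k = 7.

7 columns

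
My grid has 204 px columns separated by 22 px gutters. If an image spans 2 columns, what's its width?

Span of 2: 2·204 + 1·22 = 408 + 22 = 430 px.

430 px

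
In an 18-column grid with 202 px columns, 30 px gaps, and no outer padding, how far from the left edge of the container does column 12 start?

2552 px

Each column+gutter stride is 232 px; with no margin, 11 of them is 2552 px.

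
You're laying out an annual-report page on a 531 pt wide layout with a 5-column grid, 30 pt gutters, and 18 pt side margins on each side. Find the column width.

Take off 36 pt of margins, leaving 495 pt.
5c + 4·30 = 495 → 5c = 375 → c = 75 pt.

75 pt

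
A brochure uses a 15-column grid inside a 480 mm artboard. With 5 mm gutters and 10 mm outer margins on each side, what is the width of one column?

26 mm

Content width = 480 − 2·10 = 460 mm.
15c + 14·5 = 460 → 15c = 390 → c = 26 mm.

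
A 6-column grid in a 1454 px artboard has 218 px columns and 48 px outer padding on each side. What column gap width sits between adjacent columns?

10 px

Subtract both margins: 1454 − 2·48 = 1358 px.
Columns use 1308 px, leaving 50 px across 5 column gaps = 10 px each.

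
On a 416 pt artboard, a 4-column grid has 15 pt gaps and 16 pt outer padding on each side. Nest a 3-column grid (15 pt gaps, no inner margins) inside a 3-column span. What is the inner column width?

84.75 pt

Outer content = 416 − 2·16 = 384 pt.
Subtracting 3 gaps of 15 leaves 339 for 4 columns, so c = 84.75 pt.
3 columns plus 2 gaps: 254.25 + 30 = 284.25 pt.
Subtracting 2 gaps of 15 leaves 254.25 for 3 columns, so d = 84.75 pt.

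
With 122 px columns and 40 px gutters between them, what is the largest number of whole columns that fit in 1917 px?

12 columns

Each extra column adds 122 + 40 = 162 px.
(1917 + 40) / 162 = 12.08, so 12 columns fit.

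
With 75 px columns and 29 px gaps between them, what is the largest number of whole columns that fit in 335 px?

3 columns: 3·75 + 2·29 = 283 px ≤ 335.
4 columns: 387 px > 335. So 3.

3 columns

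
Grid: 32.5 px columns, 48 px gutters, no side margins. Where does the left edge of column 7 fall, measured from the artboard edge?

No margin, so column 7 starts at 6·(column + gutter) = 6·80.5 = 483 px.

483 px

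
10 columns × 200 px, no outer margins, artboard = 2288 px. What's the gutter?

Columns use 2000 px, leaving 288 px across 9 gutters = 32 px each.

32 px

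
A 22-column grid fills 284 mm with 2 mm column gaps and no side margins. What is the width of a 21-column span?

22 columns + 21 column gaps: 22c + 21·2 = 284.
22c = 284 − 42 = 242, so c = 11 mm.
21 columns plus 20 column gaps: 231 + 40 = 271 mm.

271 mm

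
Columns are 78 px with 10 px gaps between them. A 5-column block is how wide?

5 columns plus 4 gaps: 390 + 40 = 430 px.

430 px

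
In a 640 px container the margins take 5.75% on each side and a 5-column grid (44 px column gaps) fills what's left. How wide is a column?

Margins: 5.75% × 640 = 36.8 px each, so content = 640 − 73.6 = 566.4 px.
5 columns + 4 column gaps: 5c + 4·44 = 566.4.
5c = 566.4 − 176 = 390.4, so c = 78.08 px.

78.08 px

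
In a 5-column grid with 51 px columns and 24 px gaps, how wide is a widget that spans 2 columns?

126 px

Span of 2: 2·51 + 1·24 = 102 + 24 = 126 px.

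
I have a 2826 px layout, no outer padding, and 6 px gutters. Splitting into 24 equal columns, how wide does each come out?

2826 − 23·6 = 2688; ÷24 gives c = 112 px.

112 px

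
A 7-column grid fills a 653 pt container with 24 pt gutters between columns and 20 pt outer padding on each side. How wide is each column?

67 pt

Take off 40 pt of margins, leaving 613 pt.
613 − 6·24 = 469; ÷7 gives c = 67 pt.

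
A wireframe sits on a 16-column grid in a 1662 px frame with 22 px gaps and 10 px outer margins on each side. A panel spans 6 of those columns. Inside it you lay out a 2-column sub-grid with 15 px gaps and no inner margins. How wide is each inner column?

293.5 px

Outer content = 1662 − 2·10 = 1642 px.
16 columns + 15 gaps: 16c + 15·22 = 1642.
16c = 1642 − 330 = 1312, so c = 82 px.
6 columns plus 5 gaps: 492 + 110 = 602 px.
602 − 1·15 = 587; ÷2 gives d = 293.5 px.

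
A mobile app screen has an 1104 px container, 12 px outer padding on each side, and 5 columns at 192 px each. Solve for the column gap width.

Inside the margins: 1104 − 24 = 1080 px.
5 columns take 5·192 = 960 px; remaining 120 splits into 4 column gaps.
g = 120 / 4 = 30 px.

30 px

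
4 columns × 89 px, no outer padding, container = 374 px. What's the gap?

6 px

Columns use 356 px, leaving 18 px across 3 gaps = 6 px each.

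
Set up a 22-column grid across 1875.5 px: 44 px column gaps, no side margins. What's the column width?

43.25 px

22 columns + 21 column gaps: 22c + 21·44 = 1875.5.
22c = 1875.5 − 924 = 951.5, so c = 43.25 px.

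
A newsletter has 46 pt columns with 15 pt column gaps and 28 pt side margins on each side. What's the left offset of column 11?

Before column 11: the margin + 10 columns + 10 column gaps.
Offset = 28 + 10·(46 + 15) = 28 + 610 = 638 pt.

638 pt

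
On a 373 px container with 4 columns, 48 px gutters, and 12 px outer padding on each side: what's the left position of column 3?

210.5 px

Content = 373 − 2·12 = 349 px.
349 − 3·48 = 205; ÷4 gives c = 51.25 px.
Each column+gutter stride is 99.25 px; 2 of them past the 12 px margin is 12 + 198.5 = 210.5 px.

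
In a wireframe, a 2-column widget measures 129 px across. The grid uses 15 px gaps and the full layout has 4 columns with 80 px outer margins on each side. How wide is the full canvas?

Subtracting 1 gap of 15 leaves 114 for 2 columns, so c = 57 px.
Adding margins, columns and gutters: 160 + 228 + 45 = 433 px.

433 px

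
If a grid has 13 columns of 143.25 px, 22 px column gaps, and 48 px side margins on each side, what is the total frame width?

2222.25 px

Total width: 2·48 + 13·143.25 + 12·22 = 2222.25 px.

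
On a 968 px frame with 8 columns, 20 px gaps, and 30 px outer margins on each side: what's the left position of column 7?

Take off 60 px of margins, leaving 908 px.
908 − 7·20 = 768; ÷8 gives c = 96 px.
Before column 7: the margin + 6 columns + 6 gaps.
Offset = 30 + 6·(96 + 20) = 30 + 696 = 726 px.

726 px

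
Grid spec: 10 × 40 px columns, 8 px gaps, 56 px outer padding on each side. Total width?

584 px

Canvas = 2·56 + 10·40 + 9·8 = 112 + 400 + 72 = 584 px.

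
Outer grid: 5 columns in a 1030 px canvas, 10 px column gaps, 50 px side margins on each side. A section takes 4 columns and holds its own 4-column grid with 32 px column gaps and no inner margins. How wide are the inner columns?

161.5 px

Subtract both margins: 1030 − 2·50 = 930 px.
Subtracting 4 column gaps of 10 leaves 890 for 5 columns, so c = 178 px.
4-column span = 4·178 + 3·10 = 742 px.
4 columns + 3 column gaps: 4d + 3·32 = 742.
4d = 742 − 96 = 646, so d = 161.5 px.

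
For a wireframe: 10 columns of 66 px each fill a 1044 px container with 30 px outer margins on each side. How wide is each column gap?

36 px

Take off 60 px of margins, leaving 984 px.
Columns use 660 px, leaving 324 px across 9 column gaps = 36 px each.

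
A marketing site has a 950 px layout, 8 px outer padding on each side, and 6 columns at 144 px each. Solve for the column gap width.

Content width = 950 − 2·8 = 934 px.
Columns use 864 px, leaving 70 px across 5 column gaps = 14 px each.

14 px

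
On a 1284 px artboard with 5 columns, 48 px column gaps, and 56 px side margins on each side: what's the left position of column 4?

Take off 112 px of margins, leaving 1172 px.
5c + 4·48 = 1172 → 5c = 980 → c = 196 px.
Before column 4: the margin + 3 columns + 3 column gaps.
Offset = 56 + 3·(196 + 48) = 56 + 732 = 788 px.

788 px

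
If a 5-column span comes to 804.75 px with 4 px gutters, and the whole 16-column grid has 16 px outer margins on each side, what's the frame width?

2616 px

5c + 4·4 = 804.75 → 5c = 788.75 → c = 157.75 px.
Adding margins, columns and gutters: 32 + 2524 + 60 = 2616 px.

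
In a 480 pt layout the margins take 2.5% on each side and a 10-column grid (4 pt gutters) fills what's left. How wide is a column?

Each margin = 2.5% of 480 = 12 pt; content = 480 − 2·12 = 456 pt.
10c + 9·4 = 456 → 10c = 420 → c = 42 pt.

42 pt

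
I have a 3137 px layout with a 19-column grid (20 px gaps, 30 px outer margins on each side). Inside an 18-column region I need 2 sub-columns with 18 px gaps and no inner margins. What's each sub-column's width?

Outer content = 3137 − 2·30 = 3077 px.
Subtracting 18 gaps of 20 leaves 2717 for 19 columns, so c = 143 px.
Span of 18: 18·143 + 17·20 = 2574 + 340 = 2914 px.
2 columns + 1 gap: 2d + 1·18 = 2914.
2d = 2914 − 18 = 2896, so d = 1448 px.

1448 px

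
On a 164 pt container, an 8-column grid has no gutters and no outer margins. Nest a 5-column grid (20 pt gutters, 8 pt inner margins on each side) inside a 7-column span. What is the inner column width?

8c = 164 → c = 20.5 pt.
7-column span = 7·20.5 = 143.5 pt.
Inner content = 143.5 − 2·8 = 127.5 pt.
127.5 − 4·20 = 47.5; ÷5 gives d = 9.5 pt.

9.5 pt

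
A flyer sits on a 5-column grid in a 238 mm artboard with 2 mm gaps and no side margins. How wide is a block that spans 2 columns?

94 mm

5c + 4·2 = 238 → 5c = 230 → c = 46 mm.
2 columns plus 1 gap: 92 + 2 = 94 mm.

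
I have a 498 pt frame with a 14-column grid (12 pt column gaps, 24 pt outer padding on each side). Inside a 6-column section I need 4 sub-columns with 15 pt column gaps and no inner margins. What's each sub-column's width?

35.25 pt

Outer content = 498 − 2·24 = 450 pt.
Subtracting 13 column gaps of 12 leaves 294 for 14 columns, so c = 21 pt.
Span of 6: 6·21 + 5·12 = 126 + 60 = 186 pt.
Subtracting 3 column gaps of 15 leaves 141 for 4 columns, so d = 35.25 pt.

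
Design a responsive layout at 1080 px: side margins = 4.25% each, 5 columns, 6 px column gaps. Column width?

192.84 px

Margins: 4.25% × 1080 = 45.9 px each, so content = 1080 − 91.8 = 988.2 px.
988.2 − 4·6 = 964.2; ÷5 gives c = 192.84 px.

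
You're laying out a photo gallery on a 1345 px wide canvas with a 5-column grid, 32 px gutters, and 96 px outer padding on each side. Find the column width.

Subtract both margins: 1345 − 2·96 = 1153 px.
1153 − 4·32 = 1025; ÷5 gives c = 205 px.

205 px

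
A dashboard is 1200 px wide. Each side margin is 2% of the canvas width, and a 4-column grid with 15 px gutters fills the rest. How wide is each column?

Each margin = 2% of 1200 = 24 px; content = 1200 − 2·24 = 1152 px.
4c + 3·15 = 1152 → 4c = 1107 → c = 276.75 px.

276.75 px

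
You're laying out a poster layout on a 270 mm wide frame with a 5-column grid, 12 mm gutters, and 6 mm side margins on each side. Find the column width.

Content width = 270 − 2·6 = 258 mm.
5 columns + 4 gutters: 5c + 4·12 = 258.
5c = 258 − 48 = 210, so c = 42 mm.

42 mm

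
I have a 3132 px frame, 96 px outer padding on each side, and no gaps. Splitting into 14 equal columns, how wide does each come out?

210 px

Subtract both margins: 3132 − 2·96 = 2940 px.
2940 / 14 = 210 px per column.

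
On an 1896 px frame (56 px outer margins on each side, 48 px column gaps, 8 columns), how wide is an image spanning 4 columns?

868 px

Subtract both margins: 1896 − 2·56 = 1784 px.
8 columns + 7 column gaps: 8c + 7·48 = 1784.
8c = 1784 − 336 = 1448, so c = 181 px.
4 columns plus 3 column gaps: 724 + 144 = 868 px.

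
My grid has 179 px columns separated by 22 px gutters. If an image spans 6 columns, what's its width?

1184 px

Span of 6: 6·179 + 5·22 = 1074 + 110 = 1184 px.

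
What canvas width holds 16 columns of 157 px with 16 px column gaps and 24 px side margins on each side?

Adding margins, columns and gutters: 48 + 2512 + 240 = 2800 px.

2800 px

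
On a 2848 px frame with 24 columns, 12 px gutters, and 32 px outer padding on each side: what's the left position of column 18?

Subtract both margins: 2848 − 2·32 = 2784 px.
24c + 23·12 = 2784 → 24c = 2508 → c = 104.5 px.
Each column+gutter stride is 116.5 px; 17 of them past the 32 px margin is 32 + 1980.5 = 2012.5 px.

2012.5 px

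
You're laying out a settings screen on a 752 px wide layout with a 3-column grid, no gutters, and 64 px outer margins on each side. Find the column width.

Content width = 752 − 2·64 = 624 px.
624 / 3 = 208 px per column.

208 px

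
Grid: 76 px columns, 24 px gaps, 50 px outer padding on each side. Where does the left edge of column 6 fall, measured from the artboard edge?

Before column 6: the margin + 5 columns + 5 gaps.
Offset = 50 + 5·(76 + 24) = 50 + 500 = 550 px.

550 px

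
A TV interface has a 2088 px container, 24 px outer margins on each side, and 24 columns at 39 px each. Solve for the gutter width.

Take off 48 px of margins, leaving 2040 px.
24·39 + 23g = 2040 → 23g = 1104 → g = 48 px.

48 px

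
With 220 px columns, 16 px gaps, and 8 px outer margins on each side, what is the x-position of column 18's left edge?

Column 18 starts at margin + 17·(column + gutter) = 8 + 17·236 = 4020 px.

4020 px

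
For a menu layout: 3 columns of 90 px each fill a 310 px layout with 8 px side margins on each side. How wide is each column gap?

Subtract both margins: 310 − 2·8 = 294 px.
3 columns take 3·90 = 270 px; remaining 24 splits into 2 column gaps.
g = 24 / 2 = 12 px.

12 px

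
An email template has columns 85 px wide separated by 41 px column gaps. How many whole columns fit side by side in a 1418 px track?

k columns need k·85 + (k−1)·41 = k·126 − 41.
k·126 − 41 ≤ 1418 → k ≤ 1459 / 126 ≈ 11.58, so k = 11.

11 columns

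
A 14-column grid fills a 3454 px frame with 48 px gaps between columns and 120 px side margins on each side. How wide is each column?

185 px

Take off 240 px of margins, leaving 3214 px.
3214 − 13·48 = 2590; ÷14 gives c = 185 px.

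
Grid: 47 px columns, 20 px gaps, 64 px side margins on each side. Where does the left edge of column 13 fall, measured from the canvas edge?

868 px

Column 13 starts at margin + 12·(column + gutter) = 64 + 12·67 = 868 px.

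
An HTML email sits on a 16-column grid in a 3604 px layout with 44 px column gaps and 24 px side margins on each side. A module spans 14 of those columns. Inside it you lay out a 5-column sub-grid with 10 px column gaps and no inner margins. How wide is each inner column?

Take off 48 px of margins, leaving 3556 px.
Subtracting 15 column gaps of 44 leaves 2896 for 16 columns, so c = 181 px.
14 columns plus 13 column gaps: 2534 + 572 = 3106 px.
5 columns + 4 column gaps: 5d + 4·10 = 3106.
5d = 3106 − 40 = 3066, so d = 613.2 px.

613.2 px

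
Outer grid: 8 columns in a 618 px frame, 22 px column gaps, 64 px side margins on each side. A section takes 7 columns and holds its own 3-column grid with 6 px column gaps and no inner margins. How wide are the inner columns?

138 px

Inside the margins: 618 − 128 = 490 px.
Subtracting 7 column gaps of 22 leaves 336 for 8 columns, so c = 42 px.
7-column span = 7·42 + 6·22 = 426 px.
426 − 2·6 = 414; ÷3 gives d = 138 px.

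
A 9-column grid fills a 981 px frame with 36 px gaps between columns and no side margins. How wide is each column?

9 columns + 8 gaps: 9c + 8·36 = 981.
9c = 981 − 288 = 693, so c = 77 px.

77 px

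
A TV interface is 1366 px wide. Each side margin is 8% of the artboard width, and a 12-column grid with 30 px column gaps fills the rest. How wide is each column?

68.12 px

1366 × (1 − 2·8%) = 1366 × 84% = 1147.44 px for the columns.
12c + 11·30 = 1147.44 → 12c = 817.44 → c = 68.12 px.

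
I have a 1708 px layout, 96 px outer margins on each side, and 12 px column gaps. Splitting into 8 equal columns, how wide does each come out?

Content width = 1708 − 2·96 = 1516 px.
8 columns + 7 column gaps: 8c + 7·12 = 1516.
8c = 1516 − 84 = 1432, so c = 179 px.

179 px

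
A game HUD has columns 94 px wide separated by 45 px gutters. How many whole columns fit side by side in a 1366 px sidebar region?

k columns need k·94 + (k−1)·45 = k·139 − 45.
k·139 − 45 ≤ 1366 → k ≤ 1411 / 139 ≈ 10.15, so k = 10.

10 columns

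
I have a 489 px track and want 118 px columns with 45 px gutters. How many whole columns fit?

3 columns: 3·118 + 2·45 = 444 px ≤ 489.
4 columns: 607 px > 489. So 3.

3 columns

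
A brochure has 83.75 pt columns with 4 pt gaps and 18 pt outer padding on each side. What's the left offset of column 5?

Each column+gutter stride is 87.75 pt; 4 of them past the 18 pt margin is 18 + 351 = 369 pt.

369 pt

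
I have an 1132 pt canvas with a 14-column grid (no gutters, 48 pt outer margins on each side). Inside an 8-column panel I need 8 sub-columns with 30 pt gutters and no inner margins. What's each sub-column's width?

Subtract both margins: 1132 − 2·48 = 1036 pt.
With no gutters, each column is 1036/14 = 74 pt.
With no gutters, 8 columns span 8·74 = 592 pt.
8d + 7·30 = 592 → 8d = 382 → d = 47.75 pt.

47.75 pt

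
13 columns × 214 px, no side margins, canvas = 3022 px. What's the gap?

Columns use 2782 px, leaving 240 px across 12 gaps = 20 px each.

20 px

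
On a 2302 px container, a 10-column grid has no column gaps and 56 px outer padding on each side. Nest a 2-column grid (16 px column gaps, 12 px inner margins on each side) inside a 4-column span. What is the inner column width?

418 px

Outer content = 2302 − 2·56 = 2190 px.
10c = 2190 → c = 219 px.
4-column span = 4·219 = 876 px.
Inner content = 876 − 2·12 = 852 px.
2 columns + 1 column gap: 2d + 1·16 = 852.
2d = 852 − 16 = 836, so d = 418 px.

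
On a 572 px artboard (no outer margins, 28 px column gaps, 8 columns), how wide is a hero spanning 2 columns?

122 px

8 columns + 7 column gaps: 8c + 7·28 = 572.
8c = 572 − 196 = 376, so c = 47 px.
2 columns plus 1 column gap: 94 + 28 = 122 px.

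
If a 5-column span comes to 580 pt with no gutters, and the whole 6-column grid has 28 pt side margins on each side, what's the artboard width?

752 pt

With no gutters, each column is 580/5 = 116 pt.
Summing: 56 + 696 = 752 pt.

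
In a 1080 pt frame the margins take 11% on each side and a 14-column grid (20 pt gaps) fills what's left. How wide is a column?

41.6 pt

Each margin = 11% of 1080 = 118.8 pt; content = 1080 − 2·118.8 = 842.4 pt.
14c + 13·20 = 842.4 → 14c = 582.4 → c = 41.6 pt.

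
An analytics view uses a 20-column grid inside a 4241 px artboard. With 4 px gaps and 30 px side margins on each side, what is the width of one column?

205.25 px

Inside the margins: 4241 − 60 = 4181 px.
20 columns + 19 gaps: 20c + 19·4 = 4181.
20c = 4181 − 76 = 4105, so c = 205.25 px.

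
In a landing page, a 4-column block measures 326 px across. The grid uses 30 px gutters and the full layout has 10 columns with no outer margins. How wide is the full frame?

326 − 3·30 = 236; ÷4 gives c = 59 px.
Total width: 10·59 + 9·30 = 860 px.

860 px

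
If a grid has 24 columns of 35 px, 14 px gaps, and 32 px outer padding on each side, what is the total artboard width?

Artboard = 2·32 + 24·35 + 23·14 = 64 + 840 + 322 = 1226 px.

1226 px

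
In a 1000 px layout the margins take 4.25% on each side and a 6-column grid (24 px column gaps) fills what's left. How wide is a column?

132.5 px

Margins: 4.25% × 1000 = 42.5 px each, so content = 1000 − 85 = 915 px.
Subtracting 5 column gaps of 24 leaves 795 for 6 columns, so c = 132.5 px.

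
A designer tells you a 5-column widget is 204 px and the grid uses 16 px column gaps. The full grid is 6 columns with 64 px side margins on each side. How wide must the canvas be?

Subtracting 4 column gaps of 16 leaves 140 for 5 columns, so c = 28 px.
Adding margins, columns and gutters: 128 + 168 + 80 = 376 px.

376 px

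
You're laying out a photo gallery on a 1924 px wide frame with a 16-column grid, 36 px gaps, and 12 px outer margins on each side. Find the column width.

85 px

Take off 24 px of margins, leaving 1900 px.
16 columns + 15 gaps: 16c + 15·36 = 1900.
16c = 1900 − 540 = 1360, so c = 85 px.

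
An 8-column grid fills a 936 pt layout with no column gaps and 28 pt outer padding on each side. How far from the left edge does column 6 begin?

578 pt

Inside the margins: 936 − 56 = 880 pt.
880 / 8 = 110 pt per column.
Before column 6: the margin + 5 columns + 5 column gaps.
Offset = 28 + 5·(110 + 0) = 28 + 550 = 578 pt.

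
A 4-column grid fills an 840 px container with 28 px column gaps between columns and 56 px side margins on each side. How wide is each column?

Subtract both margins: 840 − 2·56 = 728 px.
4c + 3·28 = 728 → 4c = 644 → c = 161 px.

161 px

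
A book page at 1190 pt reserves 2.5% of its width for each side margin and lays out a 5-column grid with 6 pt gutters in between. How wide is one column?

1190 × (1 − 2·2.5%) = 1190 × 95% = 1130.5 pt for the columns.
1130.5 − 4·6 = 1106.5; ÷5 gives c = 221.3 pt.

221.3 pt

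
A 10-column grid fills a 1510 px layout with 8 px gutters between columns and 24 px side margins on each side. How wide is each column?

139 px

Take off 48 px of margins, leaving 1462 px.
1462 − 9·8 = 1390; ÷10 gives c = 139 px.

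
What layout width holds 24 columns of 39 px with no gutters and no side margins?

Total width: 24·39 = 936 px.

936 px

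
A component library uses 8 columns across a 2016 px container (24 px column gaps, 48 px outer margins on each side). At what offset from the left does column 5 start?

Content = 2016 − 2·48 = 1920 px.
8c + 7·24 = 1920 → 8c = 1752 → c = 219 px.
Before column 5: the margin + 4 columns + 4 column gaps.
Offset = 48 + 4·(219 + 24) = 48 + 972 = 1020 px.

1020 px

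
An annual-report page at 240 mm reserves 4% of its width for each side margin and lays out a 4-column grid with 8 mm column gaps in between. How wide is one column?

49.2 mm

240 × (1 − 2·4%) = 240 × 92% = 220.8 mm for the columns.
220.8 − 3·8 = 196.8; ÷4 gives c = 49.2 mm.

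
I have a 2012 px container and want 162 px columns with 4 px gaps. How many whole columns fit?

12 columns: 12·162 + 11·4 = 1988 px ≤ 2012.
13 columns: 2154 px > 2012. So 12.

12 columns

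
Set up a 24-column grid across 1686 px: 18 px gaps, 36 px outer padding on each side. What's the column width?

Subtract both margins: 1686 − 2·36 = 1614 px.
1614 − 23·18 = 1200; ÷24 gives c = 50 px.

50 px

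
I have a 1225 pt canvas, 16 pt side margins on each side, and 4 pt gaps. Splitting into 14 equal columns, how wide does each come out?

81.5 pt

Subtract both margins: 1225 − 2·16 = 1193 pt.
14 columns + 13 gaps: 14c + 13·4 = 1193.
14c = 1193 − 52 = 1141, so c = 81.5 pt.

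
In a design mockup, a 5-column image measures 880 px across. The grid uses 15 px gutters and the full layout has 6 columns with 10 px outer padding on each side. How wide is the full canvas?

1079 px

5 columns + 4 gutters: 5c + 4·15 = 880.
5c = 880 − 60 = 820, so c = 164 px.
Canvas = 2·10 + 6·164 + 5·15 = 20 + 984 + 75 = 1079 px.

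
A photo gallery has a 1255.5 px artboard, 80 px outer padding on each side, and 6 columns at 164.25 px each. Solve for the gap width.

22 px

Inside the margins: 1255.5 − 160 = 1095.5 px.
Columns use 985.5 px, leaving 110 px across 5 gaps = 22 px each.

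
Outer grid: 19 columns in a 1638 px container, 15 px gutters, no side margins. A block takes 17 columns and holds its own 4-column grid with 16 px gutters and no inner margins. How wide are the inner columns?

19 columns + 18 gutters: 19c + 18·15 = 1638.
19c = 1638 − 270 = 1368, so c = 72 px.
17-column span = 17·72 + 16·15 = 1464 px.
4 columns + 3 gutters: 4d + 3·16 = 1464.
4d = 1464 − 48 = 1416, so d = 354 px.

354 px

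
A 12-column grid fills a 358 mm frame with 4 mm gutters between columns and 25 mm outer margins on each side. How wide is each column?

22 mm

Take off 50 mm of margins, leaving 308 mm.
Subtracting 11 gutters of 4 leaves 264 for 12 columns, so c = 22 mm.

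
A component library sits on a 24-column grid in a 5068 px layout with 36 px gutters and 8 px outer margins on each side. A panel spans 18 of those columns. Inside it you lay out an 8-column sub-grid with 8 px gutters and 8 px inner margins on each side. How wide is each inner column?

463.5 px

Outer content = 5068 − 2·8 = 5052 px.
5052 − 23·36 = 4224; ÷24 gives c = 176 px.
18 columns plus 17 gutters: 3168 + 612 = 3780 px.
Inner content = 3780 − 2·8 = 3764 px.
8 columns + 7 gutters: 8d + 7·8 = 3764.
8d = 3764 − 56 = 3708, so d = 463.5 px.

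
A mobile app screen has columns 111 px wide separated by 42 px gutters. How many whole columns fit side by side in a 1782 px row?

Each extra column adds 111 + 42 = 153 px.
(1782 + 42) / 153 = 11.92, so 11 columns fit.

11 columns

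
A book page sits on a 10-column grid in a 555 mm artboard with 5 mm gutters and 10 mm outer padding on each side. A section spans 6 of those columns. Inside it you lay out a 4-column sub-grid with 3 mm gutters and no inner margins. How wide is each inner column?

77.5 mm

Inside the margins: 555 − 20 = 535 mm.
535 − 9·5 = 490; ÷10 gives c = 49 mm.
Span of 6: 6·49 + 5·5 = 294 + 25 = 319 mm.
319 − 3·3 = 310; ÷4 gives d = 77.5 mm.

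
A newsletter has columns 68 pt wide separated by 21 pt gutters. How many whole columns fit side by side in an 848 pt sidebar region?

9 columns: 9·68 + 8·21 = 780 pt ≤ 848.
10 columns: 869 pt > 848. So 9.

9 columns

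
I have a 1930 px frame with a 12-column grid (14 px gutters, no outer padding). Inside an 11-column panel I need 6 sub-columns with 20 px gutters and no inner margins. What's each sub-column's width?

278 px

1930 − 11·14 = 1776; ÷12 gives c = 148 px.
11-column span = 11·148 + 10·14 = 1768 px.
6d + 5·20 = 1768 → 6d = 1668 → d = 278 px.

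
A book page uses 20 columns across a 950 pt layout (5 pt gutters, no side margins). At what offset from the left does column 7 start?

286.5 pt

20c + 19·5 = 950 → 20c = 855 → c = 42.75 pt.
Each column+gutter stride is 47.75 pt; with no margin, 6 of them is 286.5 pt.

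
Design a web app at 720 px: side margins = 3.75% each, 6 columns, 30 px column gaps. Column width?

Each margin = 3.75% of 720 = 27 px; content = 720 − 2·27 = 666 px.
6 columns + 5 column gaps: 6c + 5·30 = 666.
6c = 666 − 150 = 516, so c = 86 px.

86 px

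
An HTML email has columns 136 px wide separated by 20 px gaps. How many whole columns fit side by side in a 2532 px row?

16 columns

k columns need k·136 + (k−1)·20 = k·156 − 20.
k·156 − 20 ≤ 2532 → k ≤ 2552 / 156 ≈ 16.36, so k = 16.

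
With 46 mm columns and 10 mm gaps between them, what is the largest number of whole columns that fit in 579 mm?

k columns need k·46 + (k−1)·10 = k·56 − 10.
k·56 − 10 ≤ 579 → k ≤ 589 / 56 ≈ 10.52, so k = 10.

10 columns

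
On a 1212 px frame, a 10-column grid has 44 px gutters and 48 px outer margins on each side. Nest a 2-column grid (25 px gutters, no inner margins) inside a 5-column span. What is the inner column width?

255.5 px

Take off 96 px of margins, leaving 1116 px.
Subtracting 9 gutters of 44 leaves 720 for 10 columns, so c = 72 px.
5-column span = 5·72 + 4·44 = 536 px.
2d + 1·25 = 536 → 2d = 511 → d = 255.5 px.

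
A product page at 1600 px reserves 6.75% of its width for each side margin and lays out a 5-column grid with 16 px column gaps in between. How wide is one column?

Each margin = 6.75% of 1600 = 108 px; content = 1600 − 2·108 = 1384 px.
5 columns + 4 column gaps: 5c + 4·16 = 1384.
5c = 1384 − 64 = 1320, so c = 264 px.

264 px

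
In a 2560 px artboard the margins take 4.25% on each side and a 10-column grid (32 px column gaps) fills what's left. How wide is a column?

205.44 px

Each margin = 4.25% of 2560 = 108.8 px; content = 2560 − 2·108.8 = 2342.4 px.
10 columns + 9 column gaps: 10c + 9·32 = 2342.4.
10c = 2342.4 − 288 = 2054.4, so c = 205.44 px.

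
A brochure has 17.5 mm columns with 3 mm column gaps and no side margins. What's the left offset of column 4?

No margin, so column 4 starts at 3·(column + gutter) = 3·20.5 = 61.5 mm.

61.5 mm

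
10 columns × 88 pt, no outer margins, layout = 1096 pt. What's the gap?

24 pt

10·88 + 9g = 1096 → 9g = 216 → g = 24 pt.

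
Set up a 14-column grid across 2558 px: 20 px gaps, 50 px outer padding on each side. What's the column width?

Inside the margins: 2558 − 100 = 2458 px.
2458 − 13·20 = 2198; ÷14 gives c = 157 px.

157 px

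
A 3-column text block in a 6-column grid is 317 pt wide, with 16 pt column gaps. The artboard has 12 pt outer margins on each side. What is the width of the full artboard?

Subtracting 2 column gaps of 16 leaves 285 for 3 columns, so c = 95 pt.
Adding margins, columns and gutters: 24 + 570 + 80 = 674 pt.

674 pt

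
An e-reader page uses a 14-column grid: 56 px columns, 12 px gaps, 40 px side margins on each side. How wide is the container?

Container = 2·40 + 14·56 + 13·12 = 80 + 784 + 156 = 1020 px.

1020 px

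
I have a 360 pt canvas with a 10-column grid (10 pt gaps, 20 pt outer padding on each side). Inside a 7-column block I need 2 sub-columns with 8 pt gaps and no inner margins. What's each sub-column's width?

Subtract both margins: 360 − 2·20 = 320 pt.
Subtracting 9 gaps of 10 leaves 230 for 10 columns, so c = 23 pt.
Span of 7: 7·23 + 6·10 = 161 + 60 = 221 pt.
2 columns + 1 gap: 2d + 1·8 = 221.
2d = 221 − 8 = 213, so d = 106.5 pt.

106.5 pt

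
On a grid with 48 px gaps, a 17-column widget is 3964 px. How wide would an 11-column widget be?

17c + 16·48 = 3964 → 17c = 3196 → c = 188 px.
Span of 11: 11·188 + 10·48 = 2068 + 480 = 2548 px.

2548 px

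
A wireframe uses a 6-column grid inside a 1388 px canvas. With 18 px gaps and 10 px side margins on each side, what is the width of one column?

213 px

Inside the margins: 1388 − 20 = 1368 px.
6c + 5·18 = 1368 → 6c = 1278 → c = 213 px.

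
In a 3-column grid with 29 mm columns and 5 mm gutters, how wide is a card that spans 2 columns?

63 mm

2-column span = 2·29 + 1·5 = 63 mm.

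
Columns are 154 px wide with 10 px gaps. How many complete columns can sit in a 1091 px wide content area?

6 columns

k columns need k·154 + (k−1)·10 = k·164 − 10.
k·164 − 10 ≤ 1091 → k ≤ 1101 / 164 ≈ 6.71, so k = 6.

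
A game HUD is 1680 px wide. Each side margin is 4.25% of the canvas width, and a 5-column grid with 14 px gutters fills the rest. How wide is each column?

296.24 px

Each margin = 4.25% of 1680 = 71.4 px; content = 1680 − 2·71.4 = 1537.2 px.
Subtracting 4 gutters of 14 leaves 1481.2 for 5 columns, so c = 296.24 px.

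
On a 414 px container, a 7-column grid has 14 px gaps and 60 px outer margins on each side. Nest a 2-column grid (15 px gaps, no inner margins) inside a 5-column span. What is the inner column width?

Take off 120 px of margins, leaving 294 px.
Subtracting 6 gaps of 14 leaves 210 for 7 columns, so c = 30 px.
Span of 5: 5·30 + 4·14 = 150 + 56 = 206 px.
206 − 1·15 = 191; ÷2 gives d = 95.5 px.

95.5 px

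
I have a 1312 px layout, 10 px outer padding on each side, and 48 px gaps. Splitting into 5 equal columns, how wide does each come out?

220 px

Inside the margins: 1312 − 20 = 1292 px.
1292 − 4·48 = 1100; ÷5 gives c = 220 px.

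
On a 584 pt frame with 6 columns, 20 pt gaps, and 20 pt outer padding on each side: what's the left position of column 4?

302 pt

Content = 584 − 2·20 = 544 pt.
544 − 5·20 = 444; ÷6 gives c = 74 pt.
Before column 4: the margin + 3 columns + 3 gaps.
Offset = 20 + 3·(74 + 20) = 20 + 282 = 302 pt.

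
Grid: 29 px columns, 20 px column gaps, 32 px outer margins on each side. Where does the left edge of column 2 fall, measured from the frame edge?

81 px

Each column+gutter stride is 49 px; 1 of them past the 32 px margin is 32 + 49 = 81 px.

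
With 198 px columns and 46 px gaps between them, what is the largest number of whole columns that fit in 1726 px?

7 columns

7 columns: 7·198 + 6·46 = 1662 px ≤ 1726.
8 columns: 1906 px > 1726. So 7.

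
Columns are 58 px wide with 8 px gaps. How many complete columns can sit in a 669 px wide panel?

10 columns

10 columns: 10·58 + 9·8 = 652 px ≤ 669.
11 columns: 718 px > 669. So 10.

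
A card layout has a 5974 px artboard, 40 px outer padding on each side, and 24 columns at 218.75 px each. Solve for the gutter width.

Inside the margins: 5974 − 80 = 5894 px.
Columns use 5250 px, leaving 644 px across 23 gutters = 28 px each.

28 px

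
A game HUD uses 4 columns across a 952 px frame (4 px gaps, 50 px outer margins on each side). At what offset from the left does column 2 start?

264 px

Inside the margins: 952 − 100 = 852 px.
4 columns + 3 gaps: 4c + 3·4 = 852.
4c = 852 − 12 = 840, so c = 210 px.
Before column 2: the margin + 1 column + 1 gap.
Offset = 50 + 1·(210 + 4) = 50 + 214 = 264 px.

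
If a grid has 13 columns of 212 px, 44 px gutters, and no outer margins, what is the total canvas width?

3284 px

Total width: 13·212 + 12·44 = 3284 px.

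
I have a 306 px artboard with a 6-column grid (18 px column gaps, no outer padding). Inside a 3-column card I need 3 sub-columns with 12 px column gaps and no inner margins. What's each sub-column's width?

40 px

Subtracting 5 column gaps of 18 leaves 216 for 6 columns, so c = 36 px.
Span of 3: 3·36 + 2·18 = 108 + 36 = 144 px.
3 columns + 2 column gaps: 3d + 2·12 = 144.
3d = 144 − 24 = 120, so d = 40 px.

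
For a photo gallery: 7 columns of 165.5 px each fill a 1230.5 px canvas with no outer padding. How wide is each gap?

7·165.5 + 6g = 1230.5 → 6g = 72 → g = 12 px.

12 px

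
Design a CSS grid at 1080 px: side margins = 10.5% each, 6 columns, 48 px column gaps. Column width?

102.2 px

1080 × (1 − 2·10.5%) = 1080 × 79% = 853.2 px for the columns.
Subtracting 5 column gaps of 48 leaves 613.2 for 6 columns, so c = 102.2 px.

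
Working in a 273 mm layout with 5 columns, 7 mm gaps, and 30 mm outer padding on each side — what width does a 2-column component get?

Subtract both margins: 273 − 2·30 = 213 mm.
Subtracting 4 gaps of 7 leaves 185 for 5 columns, so c = 37 mm.
2-column span = 2·37 + 1·7 = 81 mm.

81 mm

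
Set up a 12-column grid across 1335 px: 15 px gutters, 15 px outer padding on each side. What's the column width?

Inside the margins: 1335 − 30 = 1305 px.
1305 − 11·15 = 1140; ÷12 gives c = 95 px.

95 px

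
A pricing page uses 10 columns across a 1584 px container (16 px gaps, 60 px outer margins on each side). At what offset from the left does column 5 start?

652 px

Subtract both margins: 1584 − 2·60 = 1464 px.
Subtracting 9 gaps of 16 leaves 1320 for 10 columns, so c = 132 px.
Column 5 starts at margin + 4·(column + gutter) = 60 + 4·148 = 652 px.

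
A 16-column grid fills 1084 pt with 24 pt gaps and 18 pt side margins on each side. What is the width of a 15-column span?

981 pt

Inside the margins: 1084 − 36 = 1048 pt.
Subtracting 15 gaps of 24 leaves 688 for 16 columns, so c = 43 pt.
15 columns plus 14 gaps: 645 + 336 = 981 pt.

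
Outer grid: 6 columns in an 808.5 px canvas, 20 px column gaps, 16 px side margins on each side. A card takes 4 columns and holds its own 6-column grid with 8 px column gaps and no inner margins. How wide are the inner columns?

78.5 px

Inside the margins: 808.5 − 32 = 776.5 px.
6 columns + 5 column gaps: 6c + 5·20 = 776.5.
6c = 776.5 − 100 = 676.5, so c = 112.75 px.
4 columns plus 3 column gaps: 451 + 60 = 511 px.
6 columns + 5 column gaps: 6d + 5·8 = 511.
6d = 511 − 40 = 471, so d = 78.5 px.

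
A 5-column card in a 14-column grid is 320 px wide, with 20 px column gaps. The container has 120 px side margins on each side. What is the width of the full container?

5c + 4·20 = 320 → 5c = 240 → c = 48 px.
Container = 2·120 + 14·48 + 13·20 = 240 + 672 + 260 = 1172 px.

1172 px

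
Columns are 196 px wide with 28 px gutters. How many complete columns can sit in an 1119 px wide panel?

5 columns

5 columns: 5·196 + 4·28 = 1092 px ≤ 1119.
6 columns: 1316 px > 1119. So 5.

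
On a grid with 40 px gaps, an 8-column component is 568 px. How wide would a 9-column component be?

644 px

568 − 7·40 = 288; ÷8 gives c = 36 px.
9 columns plus 8 gaps: 324 + 320 = 644 px.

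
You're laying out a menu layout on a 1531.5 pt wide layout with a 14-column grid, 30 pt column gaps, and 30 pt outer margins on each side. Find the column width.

Subtract both margins: 1531.5 − 2·30 = 1471.5 pt.
1471.5 − 13·30 = 1081.5; ÷14 gives c = 77.25 pt.

77.25 pt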